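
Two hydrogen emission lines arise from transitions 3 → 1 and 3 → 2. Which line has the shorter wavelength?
3 → 1

Calculate the energy for each transition:

Transition 3 → 1:
ΔE₁ = |E_1 - E_3| = |-13.6057/1² - (-13.6057/3²)|
ΔE₁ = |-13.60570000000 - (-1.51174444444)| = 12.09395556 eV

Transition 3 → 2:
ΔE₂ = |E_2 - E_3| = |-13.6057/2² - (-13.6057/3²)|
ΔE₂ = |-3.40142500000 - (-1.51174444444)| = 1.88968056 eV

Since 12.09395556 eV > 1.88968056 eV, the transition 3 → 1 emits the more energetic photon.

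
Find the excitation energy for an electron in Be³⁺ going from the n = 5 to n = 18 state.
8.036 eV

The energy levels of a hydrogen-like atom are E_n = -13.6057 Z² eV / n².

Energy at n = 5: E_5 = -13.6057 × 4² / 5² = -8.707648 eV
Energy at n = 18: E_18 = -13.6057 × 4² / 18² = -0.671886 eV

The excitation energy is the difference:
ΔE = E_18 - E_5
ΔE = -0.671886 - (-8.707648)
ΔE = 8.036 eV

Since this is positive, energy must be absorbed (photon absorption).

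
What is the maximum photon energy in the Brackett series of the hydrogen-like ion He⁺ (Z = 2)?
3.4014 eV

The series limit corresponds to the transition from n = ∞ to n = 4.
This is the highest energy (shortest wavelength) transition in the Brackett series.

E_∞ = 0 eV
E_4 = -13.6057 × 2² / 4² = -3.4014 eV

Energy at series limit:
ΔE = E_∞ - E_4 = 0 - (-3.4014) = 3.4014 eV

This energy equals the ionization energy from the n = 4 state of He⁺.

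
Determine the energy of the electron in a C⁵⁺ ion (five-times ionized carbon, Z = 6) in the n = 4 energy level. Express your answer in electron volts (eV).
-30.6128 eV

The energy levels of a hydrogen-like atom are given by:
E_n = -13.6057 Z² / n² eV  (with Z = 6 for C⁵⁺)

For n = 4:
E_4 = -13.6057 × 6² / 4²
E_4 = -13.6057 × 36 / 16
E_4 = -30.6128 eV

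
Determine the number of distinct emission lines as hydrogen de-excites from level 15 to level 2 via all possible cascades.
91

The electron can occupy levels n = 2, 3, ..., 15 during de-excitation — that is m = 15 - 2 + 1 = 14 distinct levels.

The number of distinct spectral lines equals the number of ways to choose 2 of these m levels (each pair gives one possible emission transition):

Number of lines = m(m-1)/2 = 14×13/2 = 91

These correspond to all possible transitions between the 14 levels:
15 → 14, 15 → 13, 15 → 12, 15 → 11, 15 → 10, 15 → 9, 15 → 8, 15 → 7...

Each transition produces a photon with a unique energy (and thus wavelength). This count does not depend on Z.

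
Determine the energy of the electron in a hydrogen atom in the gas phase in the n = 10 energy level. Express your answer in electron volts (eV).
-0.13606 eV

The energy levels of a hydrogen-like atom are given by:
E_n = -13.6057 eV / n²

For n = 10:
E_10 = -13.6057 eV / 10²
E_10 = -13.6057 eV / 100
E_10 = -0.13606 eV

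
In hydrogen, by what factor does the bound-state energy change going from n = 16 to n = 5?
10.240

Using E_n = -13.6057 Z² / n² eV with Z = 1:

E_5 = -13.6057 / 5² = -13.6057 / 25 = -0.544228000 eV
E_16 = -13.6057 / 16² = -13.6057 / 256 = -0.053147266 eV

The ratio is:
E_5/E_16 = (-0.544228000) / (-0.053147266)
E_5/E_16 = (-13.6057/25) / (-13.6057/256)
E_5/E_16 = 256/25
E_5/E_16 = 10.240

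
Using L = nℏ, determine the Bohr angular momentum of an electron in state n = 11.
1.1600e-33 J·s (or 11ℏ)

In the Bohr model, angular momentum is quantized:
L = nℏ

where ℏ = h/(2π) = 1.054572e-34 J·s

For n = 11:
L = 11 × 1.054572e-34 J·s
L = 1.1600e-33 J·s

This can also be written as L = 11ℏ.
The angular momentum is an integer multiple of the reduced Planck constant.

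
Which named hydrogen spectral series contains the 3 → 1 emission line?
Lyman series

The spectral series in hydrogen are named based on the final (lower) energy level:
- Lyman series: n_final = 1 (ultraviolet)
- Balmer series: n_final = 2 (visible/near-UV)
- Paschen series: n_final = 3 (infrared)
- Brackett series: n_final = 4 (infrared)
- Pfund series: n_final = 5 (far infrared)

Since this transition ends at n = 1, it belongs to the Lyman series.

For reference, this 3 → 1 line has photon energy
ΔE = 13.6057 eV × (1/1² - 1/3²) = 12.093955556 eV,
corresponding to wavelength λ = hc/ΔE = 1239.84 eV·nm / 12.093955556 eV = 102.517327 nm in the ultraviolet region.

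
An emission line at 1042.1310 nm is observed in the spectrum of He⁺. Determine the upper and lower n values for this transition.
n = 13 → n = 6

First, find the photon energy from the wavelength (hc = 1239.84 eV·nm):
E = hc/λ = 1239.84 eV·nm / 1042.1310 nm = 1.1897161 eV

The energy levels of He⁺ satisfy E_n = -13.6057 × 2² / n² eV, so an emission n_i → n_f releases
ΔE = 13.6057 × 2² × (1/n_f² − 1/n_i²) eV.

Setting ΔE equal to the photon energy:
1/n_f² − 1/n_i² = 1.1897161 / (13.6057 × 2²) = 0.021860619

Since 1/n_i² must be positive, we need 1/n_f² > 0.021860619, i.e. n_f ≤ 6. For each allowed n_f, solve n_i = (1/n_f² − 0.021860619)^(−1/2) and check whether it is a whole number:
  n_f = 1: 1/n_i² = 1.000000000 − 0.021860619 = 0.978139381 → n_i = 1.011  (not an integer) ✗
  n_f = 2: 1/n_i² = 0.250000000 − 0.021860619 = 0.228139381 → n_i = 2.094  (not an integer) ✗
  n_f = 3: 1/n_i² = 0.111111111 − 0.021860619 = 0.089250492 → n_i = 3.347  (not an integer) ✗
  n_f = 4: 1/n_i² = 0.062500000 − 0.021860619 = 0.040639381 → n_i = 4.961  (not an integer) ✗
  n_f = 5: 1/n_i² = 0.040000000 − 0.021860619 = 0.018139381 → n_i = 7.425  (not an integer) ✗
  n_f = 6: 1/n_i² = 0.027777778 − 0.021860619 = 0.005917159 → n_i = 13.000  → integer, n_i = 13 ✓

Only n_f = 6 gives an integer upper level, n_i = 13.

The transition is from n = 13 to n = 6 (emission).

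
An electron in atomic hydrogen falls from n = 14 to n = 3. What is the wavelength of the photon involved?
859.61 nm

First, find the transition energy using E_n = -13.6057 / n² eV:
E_14 = -13.6057 / 14² = -0.069417 eV
E_3 = -13.6057 / 3² = -1.511744 eV

Photon energy: |ΔE| = |E_3 - E_14| = 1.442327 eV

Convert to wavelength using E = hc/λ with hc = 1239.84 eV·nm:
λ = hc/E = 1239.84 eV·nm / 1.442327 eV
λ = 859.61 nm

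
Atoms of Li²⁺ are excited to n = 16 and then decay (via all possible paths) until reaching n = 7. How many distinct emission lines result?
45

The electron can occupy levels n = 7, 8, ..., 16 during de-excitation — that is m = 16 - 7 + 1 = 10 distinct levels.

The number of distinct spectral lines equals the number of ways to choose 2 of these m levels (each pair gives one possible emission transition):

Number of lines = m(m-1)/2 = 10×9/2 = 45

These correspond to all possible transitions between the 10 levels:
16 → 15, 16 → 14, 16 → 13, 16 → 12, 16 → 11, 16 → 10, 16 → 9, 16 → 8...

Each transition produces a photon with a unique energy (and thus wavelength). This count does not depend on Z.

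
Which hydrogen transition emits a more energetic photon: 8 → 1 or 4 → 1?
8 → 1

Calculate the energy for each transition:

Transition 8 → 1:
ΔE₁ = |E_1 - E_8| = |-13.6057/1² - (-13.6057/8²)|
ΔE₁ = |-13.60570000 - (-0.21258906)| = 13.39311 eV

Transition 4 → 1:
ΔE₂ = |E_1 - E_4| = |-13.6057/1² - (-13.6057/4²)|
ΔE₂ = |-13.60570000 - (-0.85035625)| = 12.75534 eV

Since 13.39311 eV > 12.75534 eV, the transition 8 → 1 emits the more energetic photon.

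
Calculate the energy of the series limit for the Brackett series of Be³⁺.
13.606 eV

The series limit corresponds to the transition from n = ∞ to n = 4.
This is the highest energy (shortest wavelength) transition in the Brackett series.

E_∞ = 0 eV
E_4 = -13.6057 × 4² / 4² = -13.606 eV

Energy at series limit:
ΔE = E_∞ - E_4 = 0 - (-13.606) = 13.606 eV

This energy equals the ionization energy from the n = 4 state of Be³⁺.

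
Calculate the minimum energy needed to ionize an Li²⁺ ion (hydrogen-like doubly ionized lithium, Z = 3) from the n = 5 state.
4.89805 eV

The ionization energy is the energy needed to remove the electron completely (n → ∞).

For a hydrogen-like ion with Z = 3, E_n = -13.6057 Z² / n² eV.

At n = 5: E_5 = -13.6057 × 3² / 5² = -4.89805200 eV
At n = ∞: E_∞ = 0 eV

Ionization energy = E_∞ - E_5 = 0 - (-4.89805200) = 4.89805200 eV
Ionization energy ≈ 4.89805 eV

This is also called the binding energy of the electron in state n = 5.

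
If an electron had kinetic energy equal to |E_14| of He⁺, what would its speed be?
3.12528e+05 m/s (or 0.104% of c)

The binding energy at n = 14 for He⁺ is:
E_14 = -13.6057 × 2²/14² = -0.277667347 eV
|E_14| = 0.277667347 eV

Convert to Joules:
KE = 0.277667347 eV × (1.602177 × 10⁻¹⁹ J/eV) = 4.4487224e-20 J

Using KE = ½mv²:
v = √(2·KE/m_e)
v = √(2 × 4.4487224e-20 J / 9.10938 × 10⁻³¹ kg)
v = 3.12528e+05 m/s

This is approximately 0.104% the speed of light.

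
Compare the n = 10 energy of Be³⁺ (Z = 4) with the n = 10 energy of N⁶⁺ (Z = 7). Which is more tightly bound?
N⁶⁺ at n = 10 (E = -6.6668 eV)

Using E_n = -13.6057 Z² / n² eV:

Be³⁺ (Z = 4) at n = 10:
E = -13.6057 × 4² / 10² = -13.6057 × 16 / 100 = -2.1769120 eV

N⁶⁺ (Z = 7) at n = 10:
E = -13.6057 × 7² / 10² = -13.6057 × 49 / 100 = -6.6667930 eV

Since -6.6667930 eV < -2.1769120 eV,
N⁶⁺ at n = 10 is more tightly bound (requires more energy to ionize).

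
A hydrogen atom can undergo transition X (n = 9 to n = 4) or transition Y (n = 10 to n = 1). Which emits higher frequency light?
10 → 1

Calculate the energy for each transition:

Transition 9 → 4:
ΔE₁ = |E_4 - E_9| = |-13.6057/4² - (-13.6057/9²)|
ΔE₁ = |-0.85035625000 - (-0.16797160494)| = 0.68238465 eV

Transition 10 → 1:
ΔE₂ = |E_1 - E_10| = |-13.6057/1² - (-13.6057/10²)|
ΔE₂ = |-13.60570000000 - (-0.13605700000)| = 13.46964300 eV

Since 13.46964300 eV > 0.68238465 eV, the transition 10 → 1 emits the more energetic photon.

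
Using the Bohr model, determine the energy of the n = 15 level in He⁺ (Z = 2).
-0.2419 eV

For hydrogen-like ions, the energy levels scale with Z²:
E_n = -13.6057 Z² / n² eV

For He⁺ (Z = 2) at n = 15:
E_15 = -13.6057 × 2² / 15²
E_15 = -13.6057 × 4 / 225
E_15 = -54.4228 / 225
E_15 = -0.2419 eV

The energy is 4 times more negative than hydrogen at the same n due to the stronger nuclear charge.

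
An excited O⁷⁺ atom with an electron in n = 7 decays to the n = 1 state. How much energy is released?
852.994090 eV

The energy levels are E_n = -13.6057 Z² eV / n².

Energy at n = 7: E_7 = -13.6057 × 8² / 7² = -17.770710204 eV
Energy at n = 1: E_1 = -13.6057 × 8² / 1² = -870.764800000 eV

For emission (electron falling to lower state), the photon energy is:
E_photon = E_7 - E_1 = |-17.770710204 - (-870.764800000)|
E_photon = 852.994090 eV

This energy is carried away by the emitted photon.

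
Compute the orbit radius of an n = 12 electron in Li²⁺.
2.54005 nm (or 25.40051 Å)

The Bohr radius formula is:
r_n = n² a₀ / Z

where a₀ = 0.05291772 nm is the Bohr radius.

For Li²⁺ (Z = 3) at n = 12:
r_12 = 12² × 0.05291772 nm / 3
r_12 = 144 × 0.05291772 nm / 3
r_12 = 7.620152 nm / 3
r_12 = 2.54005 nm

The electron orbits at approximately 2.54005 nm from the nucleus.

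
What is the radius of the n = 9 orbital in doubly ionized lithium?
1.4288 nm (or 14.2878 Å)

The Bohr radius formula is:
r_n = n² a₀ / Z

where a₀ = 0.0529177 nm is the Bohr radius.

For Li²⁺ (Z = 3) at n = 9:
r_9 = 9² × 0.0529177 nm / 3
r_9 = 81 × 0.0529177 nm / 3
r_9 = 4.28633 nm / 3
r_9 = 1.4288 nm

The electron orbits at approximately 1.4288 nm from the nucleus.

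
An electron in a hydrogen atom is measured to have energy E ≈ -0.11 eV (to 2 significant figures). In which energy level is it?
n = 11

The exact energy levels follow E_n = -13.6057 eV / n².

The measured value (-0.11 eV) is reported to only 2 significant figures, so we must test candidate n values and see which one matches to that precision.

Candidate energies:
  n = 9:  E = -13.6057/9² = -0.16797 eV
  n = 10:  E = -13.6057/10² = -0.13606 eV
  n = 11:  E = -13.6057/11² = -0.11244 eV  ← matches
  n = 12:  E = -13.6057/12² = -0.09448 eV
  n = 13:  E = -13.6057/13² = -0.08051 eV

Checking against the measurement of -0.11 eV (2 sig figs), only n = 11 agrees:
E_11 = -0.11244 eV, which rounds to -0.11 eV ✓

Therefore n = 11.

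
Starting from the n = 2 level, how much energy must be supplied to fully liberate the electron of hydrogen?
3.401 eV

The ionization energy is the energy needed to remove the electron completely (n → ∞).

For hydrogen, E_n = -13.6057 eV / n².

At n = 2: E_2 = -13.6057 / 2² = -3.401425 eV
At n = ∞: E_∞ = 0 eV

Ionization energy = E_∞ - E_2 = 0 - (-3.401425) = 3.401425 eV
Ionization energy ≈ 3.401 eV

This is also called the binding energy of the electron in state n = 2.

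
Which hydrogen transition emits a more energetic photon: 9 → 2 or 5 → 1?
5 → 1

Calculate the energy for each transition:

Transition 9 → 2:
ΔE₁ = |E_2 - E_9| = |-13.6057/2² - (-13.6057/9²)|
ΔE₁ = |-3.4014250000 - (-0.1679716049)| = 3.2334534 eV

Transition 5 → 1:
ΔE₂ = |E_1 - E_5| = |-13.6057/1² - (-13.6057/5²)|
ΔE₂ = |-13.6057000000 - (-0.5442280000)| = 13.0614720 eV

Since 13.0614720 eV > 3.2334534 eV, the transition 5 → 1 emits the more energetic photon.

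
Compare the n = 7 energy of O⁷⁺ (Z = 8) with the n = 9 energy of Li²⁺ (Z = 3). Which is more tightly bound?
O⁷⁺ at n = 7 (E = -17.77071 eV)

Using E_n = -13.6057 Z² / n² eV:

O⁷⁺ (Z = 8) at n = 7:
E = -13.6057 × 8² / 7² = -13.6057 × 64 / 49 = -17.77071020 eV

Li²⁺ (Z = 3) at n = 9:
E = -13.6057 × 3² / 9² = -13.6057 × 9 / 81 = -1.51174444 eV

Since -17.77071020 eV < -1.51174444 eV,
O⁷⁺ at n = 7 is more tightly bound (requires more energy to ionize).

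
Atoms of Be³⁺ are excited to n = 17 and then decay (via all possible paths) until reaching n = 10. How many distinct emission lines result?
28

The electron can occupy levels n = 10, 11, ..., 17 during de-excitation — that is m = 17 - 10 + 1 = 8 distinct levels.

The number of distinct spectral lines equals the number of ways to choose 2 of these m levels (each pair gives one possible emission transition):

Number of lines = m(m-1)/2 = 8×7/2 = 28

These correspond to all possible transitions between the 8 levels:
17 → 16, 17 → 15, 17 → 14, 17 → 13, 17 → 12, 17 → 11, 17 → 10, 16 → 15...

Each transition produces a photon with a unique energy (and thus wavelength). This count does not depend on Z.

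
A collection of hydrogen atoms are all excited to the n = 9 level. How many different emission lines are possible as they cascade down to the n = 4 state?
15

The electron can occupy levels n = 4, 5, ..., 9 during de-excitation — that is m = 9 - 4 + 1 = 6 distinct levels.

The number of distinct spectral lines equals the number of ways to choose 2 of these m levels (each pair gives one possible emission transition):

Number of lines = m(m-1)/2 = 6×5/2 = 15

These correspond to all possible transitions between the 6 levels:
9 → 8, 9 → 7, 9 → 6, 9 → 5, 9 → 4, 8 → 7, 8 → 6, 8 → 5...

Each transition produces a photon with a unique energy (and thus wavelength). This count does not depend on Z.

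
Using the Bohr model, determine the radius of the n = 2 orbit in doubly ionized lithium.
0.07056 nm (or 0.70557 Å)

The Bohr radius formula is:
r_n = n² a₀ / Z

where a₀ = 0.05291772 nm is the Bohr radius.

For Li²⁺ (Z = 3) at n = 2:
r_2 = 2² × 0.05291772 nm / 3
r_2 = 4 × 0.05291772 nm / 3
r_2 = 0.211671 nm / 3
r_2 = 0.07056 nm

The electron orbits at approximately 0.07056 nm from the nucleus.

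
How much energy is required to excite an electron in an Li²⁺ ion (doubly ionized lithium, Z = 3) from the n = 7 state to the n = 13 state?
1.77 eV

The energy levels of a hydrogen-like atom are E_n = -13.6057 Z² eV / n².

Energy at n = 7: E_7 = -13.6057 × 3² / 7² = -2.49901 eV
Energy at n = 13: E_13 = -13.6057 × 3² / 13² = -0.72456 eV

The excitation energy is the difference:
ΔE = E_13 - E_7
ΔE = -0.72456 - (-2.49901)
ΔE = 1.77 eV

Since this is positive, energy must be absorbed (photon absorption).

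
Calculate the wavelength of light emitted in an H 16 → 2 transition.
370.2919 nm

First, find the transition energy using E_n = -13.6057 / n² eV:
E_16 = -13.6057 / 16² = -0.05314727 eV
E_2 = -13.6057 / 2² = -3.40142500 eV

Photon energy: |ΔE| = |E_2 - E_16| = 3.34827773 eV

Convert to wavelength using E = hc/λ with hc = 1239.84 eV·nm:
λ = hc/E = 1239.84 eV·nm / 3.34827773 eV
λ = 370.2919 nm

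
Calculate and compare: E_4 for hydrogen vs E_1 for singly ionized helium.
He⁺ at n = 1 (E = -54.42280 eV)

Using E_n = -13.6057 Z² / n² eV:

H (Z = 1) at n = 4:
E = -13.6057 × 1² / 4² = -13.6057 × 1 / 16 = -0.85035625 eV

He⁺ (Z = 2) at n = 1:
E = -13.6057 × 2² / 1² = -13.6057 × 4 / 1 = -54.42280000 eV

Since -54.42280000 eV < -0.85035625 eV,
He⁺ at n = 1 is more tightly bound (requires more energy to ionize).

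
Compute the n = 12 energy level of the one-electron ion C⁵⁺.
-3.40 eV

For hydrogen-like ions, the energy levels scale with Z²:
E_n = -13.6057 Z² / n² eV

For C⁵⁺ (Z = 6) at n = 12:
E_12 = -13.6057 × 6² / 12²
E_12 = -13.6057 × 36 / 144
E_12 = -489.8052 / 144
E_12 = -3.40 eV

The energy is 36 times more negative than hydrogen at the same n due to the stronger nuclear charge.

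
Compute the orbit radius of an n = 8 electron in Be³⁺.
0.846684 nm (or 8.466835 Å)

The Bohr radius formula is:
r_n = n² a₀ / Z

where a₀ = 0.052917721 nm is the Bohr radius.

For Be³⁺ (Z = 4) at n = 8:
r_8 = 8² × 0.052917721 nm / 4
r_8 = 64 × 0.052917721 nm / 4
r_8 = 3.3867341 nm / 4
r_8 = 0.846684 nm

The electron orbits at approximately 0.846684 nm from the nucleus.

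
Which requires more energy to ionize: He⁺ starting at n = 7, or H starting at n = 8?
He⁺ at n = 7 (E = -1.110669 eV)

Using E_n = -13.6057 Z² / n² eV:

He⁺ (Z = 2) at n = 7:
E = -13.6057 × 2² / 7² = -13.6057 × 4 / 49 = -1.110669388 eV

H (Z = 1) at n = 8:
E = -13.6057 × 1² / 8² = -13.6057 × 1 / 64 = -0.212589063 eV

Since -1.110669388 eV < -0.212589063 eV,
He⁺ at n = 7 is more tightly bound (requires more energy to ionize).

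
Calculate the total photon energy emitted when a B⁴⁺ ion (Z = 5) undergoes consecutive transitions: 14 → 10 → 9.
2.4639 eV

The energy levels of B⁴⁺ are E_n = -13.6057 × 5² / n² eV.

First transition (14 → 10):
ΔE₁ = |E_10 - E_14|
ΔE₁ = |-3.4014250000 - (-1.7354209184)| = 1.6660041 eV

Second transition (10 → 9):
ΔE₂ = |E_9 - E_10|
ΔE₂ = |-4.1992901235 - (-3.4014250000)| = 0.7978651 eV

Total energy released:
E_total = ΔE₁ + ΔE₂ = 1.6660041 + 0.7978651 = 2.4639 eV

Note: This equals the direct transition 14 → 9: 2.4639 eV ✓
Energy is conserved regardless of the path taken.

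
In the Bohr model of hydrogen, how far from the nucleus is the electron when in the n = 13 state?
8.94310 nm (or 89.43095 Å)

The Bohr radius formula is:
r_n = n² a₀ / Z

where a₀ = 0.05291772 nm is the Bohr radius.

For H (Z = 1) at n = 13:
r_13 = 13² × 0.05291772 nm / 1
r_13 = 169 × 0.05291772 nm / 1
r_13 = 8.943095 nm / 1
r_13 = 8.94310 nm

The electron orbits at approximately 8.94310 nm from the nucleus.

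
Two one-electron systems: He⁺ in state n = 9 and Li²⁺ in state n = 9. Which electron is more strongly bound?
Li²⁺ at n = 9 (E = -1.51 eV)

Using E_n = -13.6057 Z² / n² eV:

He⁺ (Z = 2) at n = 9:
E = -13.6057 × 2² / 9² = -13.6057 × 4 / 81 = -0.67189 eV

Li²⁺ (Z = 3) at n = 9:
E = -13.6057 × 3² / 9² = -13.6057 × 9 / 81 = -1.51174 eV

Since -1.51174 eV < -0.67189 eV,
Li²⁺ at n = 9 is more tightly bound (requires more energy to ionize).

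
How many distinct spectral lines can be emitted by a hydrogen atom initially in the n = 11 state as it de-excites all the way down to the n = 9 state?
3

The electron can occupy levels n = 9, 10, ..., 11 during de-excitation — that is m = 11 - 9 + 1 = 3 distinct levels.

The number of distinct spectral lines equals the number of ways to choose 2 of these m levels (each pair gives one possible emission transition):

Number of lines = m(m-1)/2 = 3×2/2 = 3

These correspond to all possible transitions between the 3 levels:
11 → 10, 11 → 9, 10 → 9

Each transition produces a photon with a unique energy (and thus wavelength). This count does not depend on Z.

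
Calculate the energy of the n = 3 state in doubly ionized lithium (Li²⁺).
-13.605700 eV

For hydrogen-like ions, the energy levels scale with Z²:
E_n = -13.6057 Z² / n² eV

For Li²⁺ (Z = 3) at n = 3:
E_3 = -13.6057 × 3² / 3²
E_3 = -13.6057 × 9 / 9
E_3 = -122.4513 / 9
E_3 = -13.605700 eV

The energy is 9 times more negative than hydrogen at the same n due to the stronger nuclear charge.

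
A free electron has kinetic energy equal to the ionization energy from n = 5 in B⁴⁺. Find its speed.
2.19e+06 m/s (or 0.73% of c)

The binding energy at n = 5 for B⁴⁺ is:
E_5 = -13.6057 × 5²/5² = -13.6057 eV
|E_5| = 13.6057 eV

Convert to Joules:
KE = 13.6057 eV × (1.602177 × 10⁻¹⁹ J/eV) = 2.1799e-18 J

Using KE = ½mv²:
v = √(2·KE/m_e)
v = √(2 × 2.1799e-18 J / 9.10938 × 10⁻³¹ kg)
v = 2.19e+06 m/s

This is approximately 0.73% the speed of light.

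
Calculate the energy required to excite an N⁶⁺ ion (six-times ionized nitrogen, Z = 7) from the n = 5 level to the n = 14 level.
23.2657 eV

The energy levels of a hydrogen-like atom are E_n = -13.6057 Z² eV / n².

Energy at n = 5: E_5 = -13.6057 × 7² / 5² = -26.6671720 eV
Energy at n = 14: E_14 = -13.6057 × 7² / 14² = -3.4014250 eV

The excitation energy is the difference:
ΔE = E_14 - E_5
ΔE = -3.4014250 - (-26.6671720)
ΔE = 23.2657 eV

Since this is positive, energy must be absorbed (photon absorption).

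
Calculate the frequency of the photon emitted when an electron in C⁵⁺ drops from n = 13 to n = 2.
2.8908e+16 Hz

First, find the transition energy:
E_13 = -13.6057 × 6² / 13² = -2.89826 eV
E_2 = -13.6057 × 6² / 2² = -122.45130 eV
|ΔE| = |E_2 - E_13| = 119.55304 eV

Convert to Joules: E = 119.55304 eV × (1.602177 × 10⁻¹⁹ J/eV) = 1.915451e-17 J

Using E = hf:
f = E/h = 1.915451e-17 J / (6.62607 × 10⁻³⁴ J·s)
f = 2.8908e+16 Hz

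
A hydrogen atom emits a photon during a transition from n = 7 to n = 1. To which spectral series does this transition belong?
Lyman series

The spectral series in hydrogen are named based on the final (lower) energy level:
- Lyman series: n_final = 1 (ultraviolet)
- Balmer series: n_final = 2 (visible/near-UV)
- Paschen series: n_final = 3 (infrared)
- Brackett series: n_final = 4 (infrared)
- Pfund series: n_final = 5 (far infrared)

Since this transition ends at n = 1, it belongs to the Lyman series.

For reference, this 7 → 1 line has photon energy
ΔE = 13.6057 eV × (1/1² - 1/7²) = 13.3280 eV,
corresponding to wavelength λ = hc/ΔE = 1239.84 eV·nm / 13.3280 eV = 93.03 nm in the ultraviolet region.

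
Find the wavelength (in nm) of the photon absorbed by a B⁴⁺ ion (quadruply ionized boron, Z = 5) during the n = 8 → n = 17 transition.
299.64 nm

First, find the transition energy using E_n = -13.6057 Z² / n² eV:
E_8 = -13.6057 × 5² / 8² = -5.314727 eV
E_17 = -13.6057 × 5² / 17² = -1.176964 eV

Photon energy: |ΔE| = |E_17 - E_8| = 4.137763 eV

Convert to wavelength using E = hc/λ with hc = 1239.84 eV·nm:
λ = hc/E = 1239.84 eV·nm / 4.137763 eV
λ = 299.64 nm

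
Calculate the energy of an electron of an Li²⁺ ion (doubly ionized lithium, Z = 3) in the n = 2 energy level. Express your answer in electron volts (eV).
-30.6128 eV

The energy levels of a hydrogen-like atom are given by:
E_n = -13.6057 Z² / n² eV  (with Z = 3 for Li²⁺)

For n = 2:
E_2 = -13.6057 × 3² / 2²
E_2 = -13.6057 × 9 / 4
E_2 = -30.6128 eV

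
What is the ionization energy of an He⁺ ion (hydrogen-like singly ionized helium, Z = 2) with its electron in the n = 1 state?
54.423 eV

The ionization energy is the energy needed to remove the electron completely (n → ∞).

For a hydrogen-like ion with Z = 2, E_n = -13.6057 Z² / n² eV.

At n = 1: E_1 = -13.6057 × 2² / 1² = -54.422800 eV
At n = ∞: E_∞ = 0 eV

Ionization energy = E_∞ - E_1 = 0 - (-54.422800) = 54.422800 eV
Ionization energy ≈ 54.423 eV

This is also called the binding energy of the electron in state n = 1.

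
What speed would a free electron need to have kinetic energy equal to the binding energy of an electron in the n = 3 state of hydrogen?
7.29e+05 m/s (or 0.243246% of c)

The binding energy at n = 3 for hydrogen is:
E_3 = -13.6057/3² = -1.51174444 eV
|E_3| = 1.51174444 eV

Convert to Joules:
KE = 1.51174444 eV × (1.602177 × 10⁻¹⁹ J/eV) = 2.4221e-19 J

Using KE = ½mv²:
v = √(2·KE/m_e)
v = √(2 × 2.4221e-19 J / 9.10938 × 10⁻³¹ kg)
v = 7.29e+05 m/s

This is approximately 0.243246% the speed of light.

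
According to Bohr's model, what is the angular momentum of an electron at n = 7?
7.38e-34 J·s (or 7ℏ)

In the Bohr model, angular momentum is quantized:
L = nℏ

where ℏ = h/(2π) = 1.0546e-34 J·s

For n = 7:
L = 7 × 1.0546e-34 J·s
L = 7.38e-34 J·s

This can also be written as L = 7ℏ.
The angular momentum is an integer multiple of the reduced Planck constant.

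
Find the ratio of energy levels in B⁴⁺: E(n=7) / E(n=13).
3.449

Using E_n = -13.6057 Z² / n² eV with Z = 5:

E_7 = -13.6057 × 5² / 7² = -340.1425 / 49 = -6.941683673 eV
E_13 = -13.6057 × 5² / 13² = -340.1425 / 169 = -2.012677515 eV

The ratio is:
E_7/E_13 = (-6.941683673) / (-2.012677515)
E_7/E_13 = (-340.1425/49) / (-340.1425/169)
E_7/E_13 = 169/49
E_7/E_13 = 3.449
(Note: the Z² factors cancel in the ratio.)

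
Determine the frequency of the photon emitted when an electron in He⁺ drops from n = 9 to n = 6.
2.03077e+14 Hz

First, find the transition energy:
E_9 = -13.6057 × 2² / 9² = -0.671886420 eV
E_6 = -13.6057 × 2² / 6² = -1.511744444 eV
|ΔE| = |E_6 - E_9| = 0.839858024 eV

Convert to Joules: E = 0.839858024 eV × (1.602177 × 10⁻¹⁹ J/eV) = 1.3456012e-19 J

Using E = hf:
f = E/h = 1.3456012e-19 J / (6.62607 × 10⁻³⁴ J·s)
f = 2.03077e+14 Hz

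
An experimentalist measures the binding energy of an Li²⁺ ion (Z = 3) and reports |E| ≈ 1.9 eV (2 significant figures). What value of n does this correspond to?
n = 8

The exact energy levels follow E_n = -13.6057 Z² / n² eV with Z = 3.

The measured value (-1.9 eV) is reported to only 2 significant figures, so we must test candidate n values and see which one matches to that precision.

Candidate energies:
  n = 6:  E = -13.6057 × 3² / 6² = -3.401425 eV
  n = 7:  E = -13.6057 × 3² / 7² = -2.499006 eV
  n = 8:  E = -13.6057 × 3² / 8² = -1.913302 eV  ← matches
  n = 9:  E = -13.6057 × 3² / 9² = -1.511744 eV
  n = 10:  E = -13.6057 × 3² / 10² = -1.224513 eV

Checking against the measurement of -1.9 eV (2 sig figs), only n = 8 agrees:
E_8 = -1.913302 eV, which rounds to -1.9 eV ✓

Therefore n = 8.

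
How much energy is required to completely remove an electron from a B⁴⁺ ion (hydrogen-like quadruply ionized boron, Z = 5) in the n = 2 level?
85.036 eV

The ionization energy is the energy needed to remove the electron completely (n → ∞).

For a hydrogen-like ion with Z = 5, E_n = -13.6057 Z² / n² eV.

At n = 2: E_2 = -13.6057 × 5² / 2² = -85.035625 eV
At n = ∞: E_∞ = 0 eV

Ionization energy = E_∞ - E_2 = 0 - (-85.035625) = 85.035625 eV
Ionization energy ≈ 85.036 eV

This is also called the binding energy of the electron in state n = 2.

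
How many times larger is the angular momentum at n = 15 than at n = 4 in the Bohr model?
3.750000

In the Bohr model, L_n = nℏ, so the ratio is purely the ratio of quantum numbers:

L_15/L_4 = 15ℏ / 4ℏ = 15/4 = 3.750000

The angular momentum scales linearly with n.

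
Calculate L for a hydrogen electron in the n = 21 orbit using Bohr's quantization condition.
2.215e-33 J·s (or 21ℏ)

In the Bohr model, angular momentum is quantized:
L = nℏ

where ℏ = h/(2π) = 1.05457e-34 J·s

For n = 21:
L = 21 × 1.05457e-34 J·s
L = 2.215e-33 J·s

This can also be written as L = 21ℏ.
The angular momentum is an integer multiple of the reduced Planck constant.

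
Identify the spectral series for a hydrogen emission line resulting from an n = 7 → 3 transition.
Paschen series

The spectral series in hydrogen are named based on the final (lower) energy level:
- Lyman series: n_final = 1 (ultraviolet)
- Balmer series: n_final = 2 (visible/near-UV)
- Paschen series: n_final = 3 (infrared)
- Brackett series: n_final = 4 (infrared)
- Pfund series: n_final = 5 (far infrared)

Since this transition ends at n = 3, it belongs to the Paschen series.

For reference, this 7 → 3 line has photon energy
ΔE = 13.6057 eV × (1/3² - 1/7²) = 1.23407710 eV,
corresponding to wavelength λ = hc/ΔE = 1239.84 eV·nm / 1.23407710 eV = 1004.670 nm in the infrared region.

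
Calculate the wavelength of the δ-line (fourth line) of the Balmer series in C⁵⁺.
11.390814 nm

The lines of a series are numbered from the longest wavelength (smallest ΔE) outward; the fourth line is the transition from n = n_f + 4 to n_f.
The Balmer series has all transitions ending at n_f = 2.

For C⁵⁺ (Z = 6), the fourth line (δ-line) is the jump from n = 6 to n = 2:
E_6 = -13.6057 × 6² / 6² = -13.60570000 eV
E_2 = -13.6057 × 6² / 2² = -122.45130000 eV
ΔE = E_6 - E_2 = 108.84560000 eV

λ = hc/E = 1239.84 eV·nm / 108.84560000 eV
λ = 11.390814 nm

This is the δ-line of the Balmer series in C⁵⁺.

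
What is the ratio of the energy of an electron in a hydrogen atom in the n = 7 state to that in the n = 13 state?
3.44898

Using E_n = -13.6057 Z² / n² eV with Z = 1:

E_7 = -13.6057 / 7² = -13.6057 / 49 = -0.27766734694 eV
E_13 = -13.6057 / 13² = -13.6057 / 169 = -0.08050710059 eV

The ratio is:
E_7/E_13 = (-0.27766734694) / (-0.08050710059)
E_7/E_13 = (-13.6057/49) / (-13.6057/169)
E_7/E_13 = 169/49
E_7/E_13 = 3.44898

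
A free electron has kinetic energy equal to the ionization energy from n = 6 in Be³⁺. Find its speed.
1.46e+06 m/s (or 0.49% of c)

The binding energy at n = 6 for Be³⁺ is:
E_6 = -13.6057 × 4²/6² = -6.04698 eV
|E_6| = 6.04698 eV

Convert to Joules:
KE = 6.04698 eV × (1.602177 × 10⁻¹⁹ J/eV) = 9.6883e-19 J

Using KE = ½mv²:
v = √(2·KE/m_e)
v = √(2 × 9.6883e-19 J / 9.10938 × 10⁻³¹ kg)
v = 1.46e+06 m/s

This is approximately 0.49% the speed of light.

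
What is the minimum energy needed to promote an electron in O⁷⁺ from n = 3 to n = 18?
94.0641 eV

The energy levels of a hydrogen-like atom are E_n = -13.6057 Z² eV / n².

Energy at n = 3: E_3 = -13.6057 × 8² / 3² = -96.7516444 eV
Energy at n = 18: E_18 = -13.6057 × 8² / 18² = -2.6875457 eV

The excitation energy is the difference:
ΔE = E_18 - E_3
ΔE = -2.6875457 - (-96.7516444)
ΔE = 94.0641 eV

Since this is positive, energy must be absorbed (photon absorption).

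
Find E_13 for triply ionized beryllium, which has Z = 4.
-1.2881 eV

For hydrogen-like ions, the energy levels scale with Z²:
E_n = -13.6057 Z² / n² eV

For Be³⁺ (Z = 4) at n = 13:
E_13 = -13.6057 × 4² / 13²
E_13 = -13.6057 × 16 / 169
E_13 = -217.6912 / 169
E_13 = -1.2881 eV

The energy is 16 times more negative than hydrogen at the same n due to the stronger nuclear charge.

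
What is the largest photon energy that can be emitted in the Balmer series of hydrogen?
3.401425 eV

The series limit corresponds to the transition from n = ∞ to n = 2.
This is the highest energy (shortest wavelength) transition in the Balmer series.

E_∞ = 0 eV
E_2 = -13.6057 / 2² = -3.401425 eV

Energy at series limit:
ΔE = E_∞ - E_2 = 0 - (-3.401425) = 3.401425 eV

This energy equals the ionization energy from the n = 2 state of hydrogen.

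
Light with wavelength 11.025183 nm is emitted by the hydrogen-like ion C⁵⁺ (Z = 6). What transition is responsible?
n = 7 → n = 2

First, find the photon energy from the wavelength (hc = 1239.84 eV·nm):
E = hc/λ = 1239.84 eV·nm / 11.025183 nm = 112.45528 eV

The energy levels of C⁵⁺ satisfy E_n = -13.6057 × 6² / n² eV, so an emission n_i → n_f releases
ΔE = 13.6057 × 6² × (1/n_f² − 1/n_i²) eV.

Setting ΔE equal to the photon energy:
1/n_f² − 1/n_i² = 112.45528 / (13.6057 × 6²) = 0.22959185

Since 1/n_i² must be positive, we need 1/n_f² > 0.22959185, i.e. n_f ≤ 2. For each allowed n_f, solve n_i = (1/n_f² − 0.22959185)^(−1/2) and check whether it is a whole number:
  n_f = 1: 1/n_i² = 1.00000000 − 0.22959185 = 0.77040815 → n_i = 1.139  (not an integer) ✗
  n_f = 2: 1/n_i² = 0.25000000 − 0.22959185 = 0.02040815 → n_i = 7.000  → integer, n_i = 7 ✓

Only n_f = 2 gives an integer upper level, n_i = 7.

The transition is from n = 7 to n = 2 (emission).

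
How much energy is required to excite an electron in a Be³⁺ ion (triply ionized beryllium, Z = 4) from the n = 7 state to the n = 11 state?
2.643577 eV

The energy levels of a hydrogen-like atom are E_n = -13.6057 Z² eV / n².

Energy at n = 7: E_7 = -13.6057 × 4² / 7² = -4.442677551 eV
Energy at n = 11: E_11 = -13.6057 × 4² / 11² = -1.799100826 eV

The excitation energy is the difference:
ΔE = E_11 - E_7
ΔE = -1.799100826 - (-4.442677551)
ΔE = 2.643577 eV

Since this is positive, energy must be absorbed (photon absorption).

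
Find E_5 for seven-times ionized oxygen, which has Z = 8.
-34.830592 eV

For hydrogen-like ions, the energy levels scale with Z²:
E_n = -13.6057 Z² / n² eV

For O⁷⁺ (Z = 8) at n = 5:
E_5 = -13.6057 × 8² / 5²
E_5 = -13.6057 × 64 / 25
E_5 = -870.7648 / 25
E_5 = -34.830592 eV

The energy is 64 times more negative than hydrogen at the same n due to the stronger nuclear charge.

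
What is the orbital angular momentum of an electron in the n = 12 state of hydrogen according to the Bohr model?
1.265e-33 J·s (or 12ℏ)

In the Bohr model, angular momentum is quantized:
L = nℏ

where ℏ = h/(2π) = 1.05457e-34 J·s

For n = 12:
L = 12 × 1.05457e-34 J·s
L = 1.265e-33 J·s

This can also be written as L = 12ℏ.
The angular momentum is an integer multiple of the reduced Planck constant.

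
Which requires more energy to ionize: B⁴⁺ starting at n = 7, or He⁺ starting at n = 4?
B⁴⁺ at n = 7 (E = -6.942 eV)

Using E_n = -13.6057 Z² / n² eV:

B⁴⁺ (Z = 5) at n = 7:
E = -13.6057 × 5² / 7² = -13.6057 × 25 / 49 = -6.941684 eV

He⁺ (Z = 2) at n = 4:
E = -13.6057 × 2² / 4² = -13.6057 × 4 / 16 = -3.401425 eV

Since -6.941684 eV < -3.401425 eV,
B⁴⁺ at n = 7 is more tightly bound (requires more energy to ionize).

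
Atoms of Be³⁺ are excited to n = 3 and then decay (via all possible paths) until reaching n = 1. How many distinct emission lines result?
3

The electron can occupy levels n = 1, 2, ..., 3 during de-excitation — that is m = 3 - 1 + 1 = 3 distinct levels.

The number of distinct spectral lines equals the number of ways to choose 2 of these m levels (each pair gives one possible emission transition):

Number of lines = m(m-1)/2 = 3×2/2 = 3

These correspond to all possible transitions between the 3 levels:
3 → 2, 3 → 1, 2 → 1

Each transition produces a photon with a unique energy (and thus wavelength). This count does not depend on Z.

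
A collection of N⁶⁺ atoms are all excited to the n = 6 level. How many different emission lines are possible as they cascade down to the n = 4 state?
3

The electron can occupy levels n = 4, 5, ..., 6 during de-excitation — that is m = 6 - 4 + 1 = 3 distinct levels.

The number of distinct spectral lines equals the number of ways to choose 2 of these m levels (each pair gives one possible emission transition):

Number of lines = m(m-1)/2 = 3×2/2 = 3

These correspond to all possible transitions between the 3 levels:
6 → 5, 6 → 4, 5 → 4

Each transition produces a photon with a unique energy (and thus wavelength). This count does not depend on Z.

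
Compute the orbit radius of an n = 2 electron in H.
0.2117 nm (or 2.1167 Å)

The Bohr radius formula is:
r_n = n² a₀ / Z

where a₀ = 0.0529177 nm is the Bohr radius.

For H (Z = 1) at n = 2:
r_2 = 2² × 0.0529177 nm / 1
r_2 = 4 × 0.0529177 nm / 1
r_2 = 0.21167 nm / 1
r_2 = 0.2117 nm

The electron orbits at approximately 0.2117 nm from the nucleus.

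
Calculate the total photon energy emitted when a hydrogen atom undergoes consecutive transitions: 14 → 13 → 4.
0.78 eV

The energy levels of hydrogen are E_n = -13.6057 / n² eV.

First transition (14 → 13):
ΔE₁ = |E_13 - E_14|
ΔE₁ = |-0.08050710 - (-0.06941684)| = 0.01109 eV

Second transition (13 → 4):
ΔE₂ = |E_4 - E_13|
ΔE₂ = |-0.85035625 - (-0.08050710)| = 0.76985 eV

Total energy released:
E_total = ΔE₁ + ΔE₂ = 0.01109 + 0.76985 = 0.78 eV

Note: This equals the direct transition 14 → 4: 0.78 eV ✓
Energy is conserved regardless of the path taken.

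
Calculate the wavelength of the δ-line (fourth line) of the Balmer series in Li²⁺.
45.56326 nm

The lines of a series are numbered from the longest wavelength (smallest ΔE) outward; the fourth line is the transition from n = n_f + 4 to n_f.
The Balmer series has all transitions ending at n_f = 2.

For Li²⁺ (Z = 3), the fourth line (δ-line) is the jump from n = 6 to n = 2:
E_6 = -13.6057 × 3² / 6² = -3.4014250 eV
E_2 = -13.6057 × 3² / 2² = -30.6128250 eV
ΔE = E_6 - E_2 = 27.2114000 eV

λ = hc/E = 1239.84 eV·nm / 27.2114000 eV
λ = 45.56326 nm

This is the δ-line of the Balmer series in Li²⁺.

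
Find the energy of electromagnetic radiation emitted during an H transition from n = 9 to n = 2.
3.23 eV

The energy levels are E_n = -13.6057 eV / n².

Energy at n = 9: E_9 = -13.6057 / 9² = -0.16797 eV
Energy at n = 2: E_2 = -13.6057 / 2² = -3.40143 eV

For emission (electron falling to lower state), the photon energy is:
E_photon = E_9 - E_2 = |-0.16797 - (-3.40143)|
E_photon = 3.23 eV

This energy is carried away by the emitted photon.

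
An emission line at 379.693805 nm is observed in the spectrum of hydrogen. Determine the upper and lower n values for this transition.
n = 10 → n = 2

First, find the photon energy from the wavelength (hc = 1239.84 eV·nm):
E = hc/λ = 1239.84 eV·nm / 379.693805 nm = 3.2653680 eV

The energy levels of hydrogen satisfy E_n = -13.6057 / n² eV, so an emission n_i → n_f releases
ΔE = 13.6057 × (1/n_f² − 1/n_i²) eV.

Setting ΔE equal to the photon energy:
1/n_f² − 1/n_i² = 3.2653680 / 13.6057 = 0.24000000

Since 1/n_i² must be positive, we need 1/n_f² > 0.24000000, i.e. n_f ≤ 2. For each allowed n_f, solve n_i = (1/n_f² − 0.24000000)^(−1/2) and check whether it is a whole number:
  n_f = 1: 1/n_i² = 1.00000000 − 0.24000000 = 0.76000000 → n_i = 1.147  (not an integer) ✗
  n_f = 2: 1/n_i² = 0.25000000 − 0.24000000 = 0.01000000 → n_i = 10.000  → integer, n_i = 10 ✓

Only n_f = 2 gives an integer upper level, n_i = 10.

The transition is from n = 10 to n = 2 (emission).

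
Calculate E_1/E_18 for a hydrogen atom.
324.0000

Using E_n = -13.6057 Z² / n² eV with Z = 1:

E_1 = -13.6057 / 1² = -13.6057 / 1 = -13.6057000000 eV
E_18 = -13.6057 / 18² = -13.6057 / 324 = -0.0419929012 eV

The ratio is:
E_1/E_18 = (-13.6057000000) / (-0.0419929012)
E_1/E_18 = (-13.6057/1) / (-13.6057/324)
E_1/E_18 = 324/1
E_1/E_18 = 324.0000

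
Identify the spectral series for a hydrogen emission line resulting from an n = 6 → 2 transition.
Balmer series

The spectral series in hydrogen are named based on the final (lower) energy level:
- Lyman series: n_final = 1 (ultraviolet)
- Balmer series: n_final = 2 (visible/near-UV)
- Paschen series: n_final = 3 (infrared)
- Brackett series: n_final = 4 (infrared)
- Pfund series: n_final = 5 (far infrared)

Since this transition ends at n = 2, it belongs to the Balmer series.

For reference, this 6 → 2 line has photon energy
ΔE = 13.6057 eV × (1/2² - 1/6²) = 3.0234889 eV,
corresponding to wavelength λ = hc/ΔE = 1239.84 eV·nm / 3.0234889 eV = 410.069 nm in the visible/near-UV region.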